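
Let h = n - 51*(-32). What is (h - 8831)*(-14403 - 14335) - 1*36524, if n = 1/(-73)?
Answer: 15099957412/73 ≈ 2.0685e+8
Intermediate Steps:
n = -1/73 ≈ -0.013699
h = 119135/73 (h = -1/73 - 51*(-32) = -1/73 + 1632 = 119135/73 ≈ 1632.0)
(h - 8831)*(-14403 - 14335) - 1*36524 = (119135/73 - 8831)*(-14403 - 14335) - 1*36524 = -525528/73*(-28738) - 36524 = 15102623664/73 - 36524 = 15099957412/73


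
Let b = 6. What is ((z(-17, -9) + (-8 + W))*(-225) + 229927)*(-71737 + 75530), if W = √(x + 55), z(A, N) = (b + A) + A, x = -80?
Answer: 902836411 - 4267125*I ≈ 9.0284e+8 - 4.2671e+6*I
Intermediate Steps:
z(A, N) = 6 + 2*A (z(A, N) = (6 + A) + A = 6 + 2*A)
W = 5*I (W = √(-80 + 55) = √(-25) = 5*I ≈ 5.0*I)
((z(-17, -9) + (-8 + W))*(-225) + 229927)*(-71737 + 75530) = (((6 + 2*(-17)) + (-8 + 5*I))*(-225) + 229927)*(-71737 + 75530) = (((6 - 34) + (-8 + 5*I))*(-225) + 229927)*3793 = ((-28 + (-8 + 5*I))*(-225) + 229927)*3793 = ((-36 + 5*I)*(-225) + 229927)*3793 = ((8100 - 1125*I) + 229927)*3793 = (238027 - 1125*I)*3793 = 902836411 - 4267125*I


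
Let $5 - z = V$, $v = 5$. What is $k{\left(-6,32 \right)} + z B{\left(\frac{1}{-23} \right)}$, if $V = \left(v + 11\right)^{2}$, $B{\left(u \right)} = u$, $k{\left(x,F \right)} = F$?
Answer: $\frac{987}{23} \approx 42.913$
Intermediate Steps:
$V = 256$ ($V = \left(5 + 11\right)^{2} = 16^{2} = 256$)
$z = -251$ ($z = 5 - 256 = -251$)
$k{\left(-6,32 \right)} + z B{\left(\frac{1}{-23} \right)} = 32 - \frac{251}{-23} = 32 - - \frac{251}{23} = 32 + \frac{251}{23} = \frac{987}{23}$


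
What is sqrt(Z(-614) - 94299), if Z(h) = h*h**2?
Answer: I*sqrt(231569843) ≈ 15217.0*I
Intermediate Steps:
Z(h) = h**3
sqrt(Z(-614) - 94299) = sqrt((-614)**3 - 94299) = sqrt(-231475544 - 94299) = sqrt(-231569843) = I*sqrt(231569843)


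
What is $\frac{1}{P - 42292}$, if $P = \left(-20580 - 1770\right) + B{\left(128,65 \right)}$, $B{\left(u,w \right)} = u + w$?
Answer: $- \frac{1}{64449} \approx -1.5516 \cdot 10^{-5}$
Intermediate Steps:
$P = -22157$ ($P = \left(-20580 - 1770\right) + \left(128 + 65\right) = -22350 + 193 = -22157$)
$\frac{1}{P - 42292} = \frac{1}{-22157 - 42292} = \frac{1}{-64449} = - \frac{1}{64449}$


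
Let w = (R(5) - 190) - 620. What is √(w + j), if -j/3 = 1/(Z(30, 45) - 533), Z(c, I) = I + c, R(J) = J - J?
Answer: I*√169907466/458 ≈ 28.46*I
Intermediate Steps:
R(J) = 0
j = 3/458 (j = -3/((45 + 30) - 533) = -3/(75 - 533) = -3/(-458) = -3*(-1/458) = 3/458 ≈ 0.0065502)
w = -810 (w = (0 - 190) - 620 = -190 - 620 = -810)
√(w + j) = √(-810 + 3/458) = √(-370977/458) = I*√169907466/458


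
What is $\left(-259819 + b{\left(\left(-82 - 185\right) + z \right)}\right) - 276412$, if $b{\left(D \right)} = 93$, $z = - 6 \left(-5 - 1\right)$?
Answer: $-536138$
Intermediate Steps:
$z = 36$ ($z = \left(-6\right) \left(-6\right) = 36$)
$\left(-259819 + b{\left(\left(-82 - 185\right) + z \right)}\right) - 276412 = \left(-259819 + 93\right) - 276412 = -259726 - 276412 = -536138$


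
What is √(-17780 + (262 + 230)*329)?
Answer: 2*√36022 ≈ 379.59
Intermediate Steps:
√(-17780 + (262 + 230)*329) = √(-17780 + 492*329) = √(-17780 + 161868) = √144088 = 2*√36022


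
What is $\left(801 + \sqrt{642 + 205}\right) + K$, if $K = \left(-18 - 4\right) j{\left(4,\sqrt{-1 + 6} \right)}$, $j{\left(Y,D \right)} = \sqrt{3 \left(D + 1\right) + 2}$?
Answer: $801 - 22 \sqrt{5 + 3 \sqrt{5}} + 11 \sqrt{7} \approx 754.83$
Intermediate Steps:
$j{\left(Y,D \right)} = \sqrt{5 + 3 D}$ ($j{\left(Y,D \right)} = \sqrt{3 \left(1 + D\right) + 2} = \sqrt{\left(3 + 3 D\right) + 2} = \sqrt{5 + 3 D}$)
$K = - 22 \sqrt{5 + 3 \sqrt{5}}$ ($K = \left(-18 - 4\right) \sqrt{5 + 3 \sqrt{-1 + 6}} = - 22 \sqrt{5 + 3 \sqrt{5}} \approx -75.278$)
$\left(801 + \sqrt{642 + 205}\right) + K = \left(801 + \sqrt{642 + 205}\right) - 22 \sqrt{5 + 3 \sqrt{5}} = \left(801 + \sqrt{847}\right) - 22 \sqrt{5 + 3 \sqrt{5}} = \left(801 + 11 \sqrt{7}\right) - 22 \sqrt{5 + 3 \sqrt{5}} = 801 - 22 \sqrt{5 + 3 \sqrt{5}} + 11 \sqrt{7}$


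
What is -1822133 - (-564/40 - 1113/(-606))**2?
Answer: -464727821574/255025 ≈ -1.8223e+6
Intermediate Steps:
-1822133 - (-564/40 - 1113/(-606))**2 = -1822133 - (-564*1/40 - 1113*(-1/606))**2 = -1822133 - (-141/10 + 371/202)**2 = -1822133 - (-6193/505)**2 = -1822133 - 1*38353249/255025 = -1822133 - 38353249/255025 = -464727821574/255025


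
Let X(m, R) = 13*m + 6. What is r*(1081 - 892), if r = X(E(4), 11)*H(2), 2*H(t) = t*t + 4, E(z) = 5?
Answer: 53676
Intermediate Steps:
X(m, R) = 6 + 13*m
H(t) = 2 + t²/2 (H(t) = (t*t + 4)/2 = (t² + 4)/2 = (4 + t²)/2 = 2 + t²/2)
r = 284 (r = (6 + 13*5)*(2 + (½)*2²) = (6 + 65)*(2 + (½)*4) = 71*(2 + 2) = 71*4 = 284)
r*(1081 - 892) = 284*(1081 - 892) = 284*189 = 53676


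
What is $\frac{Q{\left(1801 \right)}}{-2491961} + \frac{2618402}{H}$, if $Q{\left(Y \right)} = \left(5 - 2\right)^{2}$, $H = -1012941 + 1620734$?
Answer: $\frac{6524950196185}{1514596452073} \approx 4.308$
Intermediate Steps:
$H = 607793$
$Q{\left(Y \right)} = 9$ ($Q{\left(Y \right)} = 3^{2} = 9$)
$\frac{Q{\left(1801 \right)}}{-2491961} + \frac{2618402}{H} = \frac{9}{-2491961} + \frac{2618402}{607793} = 9 \left(- \frac{1}{2491961}\right) + 2618402 \cdot \frac{1}{607793} = - \frac{9}{2491961} + \frac{2618402}{607793} = \frac{6524950196185}{1514596452073}$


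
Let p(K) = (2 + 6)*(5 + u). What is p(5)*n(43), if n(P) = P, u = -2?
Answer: 1032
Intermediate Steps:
p(K) = 24 (p(K) = (2 + 6)*(5 - 2) = 8*3 = 24)
p(5)*n(43) = 24*43 = 1032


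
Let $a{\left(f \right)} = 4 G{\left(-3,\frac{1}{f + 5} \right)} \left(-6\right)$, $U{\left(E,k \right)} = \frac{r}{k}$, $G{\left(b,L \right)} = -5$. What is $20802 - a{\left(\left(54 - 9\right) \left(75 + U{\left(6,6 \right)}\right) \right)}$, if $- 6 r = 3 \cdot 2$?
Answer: $20682$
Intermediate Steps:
$r = -1$ ($r = - \frac{3 \cdot 2}{6} = \left(- \frac{1}{6}\right) 6 = -1$)
$U{\left(E,k \right)} = - \frac{1}{k}$
$a{\left(f \right)} = 120$ ($a{\left(f \right)} = 4 \left(-5\right) \left(-6\right) = \left(-20\right) \left(-6\right) = 120$)
$20802 - a{\left(\left(54 - 9\right) \left(75 + U{\left(6,6 \right)}\right) \right)} = 20802 - 120 = 20682$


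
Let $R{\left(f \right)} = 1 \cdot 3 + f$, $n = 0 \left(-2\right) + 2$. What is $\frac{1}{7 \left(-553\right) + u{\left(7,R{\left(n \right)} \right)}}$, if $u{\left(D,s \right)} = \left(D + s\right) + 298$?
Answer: $- \frac{1}{3561} \approx -0.00028082$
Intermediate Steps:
$n = 2$ ($n = 0 + 2 = 2$)
$R{\left(f \right)} = 3 + f$
$u{\left(D,s \right)} = 298 + D + s$
$\frac{1}{7 \left(-553\right) + u{\left(7,R{\left(n \right)} \right)}} = \frac{1}{7 \left(-553\right) + \left(298 + 7 + \left(3 + 2\right)\right)} = \frac{1}{-3871 + \left(298 + 7 + 5\right)} = \frac{1}{-3871 + 310} = \frac{1}{-3561} = - \frac{1}{3561}$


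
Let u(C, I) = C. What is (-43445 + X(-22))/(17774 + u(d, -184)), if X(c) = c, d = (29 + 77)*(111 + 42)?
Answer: -43467/33992 ≈ -1.2787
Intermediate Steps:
d = 16218 (d = 106*153 = 16218)
(-43445 + X(-22))/(17774 + u(d, -184)) = (-43445 - 22)/(17774 + 16218) = -43467/33992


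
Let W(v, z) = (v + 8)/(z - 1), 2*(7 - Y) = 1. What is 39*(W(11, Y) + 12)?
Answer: 6630/11 ≈ 602.73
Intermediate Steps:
Y = 13/2 (Y = 7 - ½*1 = 7 - ½ = 13/2 ≈ 6.5000)
W(v, z) = (8 + v)/(-1 + z)
39*(W(11, Y) + 12) = 39*((8 + 11)/(-1 + 13/2) + 12) = 39*(19/(11/2) + 12) = 39*((2/11)*19 + 12) = 39*(38/11 + 12) = 39*(170/11) = 6630/11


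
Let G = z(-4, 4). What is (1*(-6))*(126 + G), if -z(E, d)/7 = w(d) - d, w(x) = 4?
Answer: -756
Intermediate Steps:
z(E, d) = -28 + 7*d (z(E, d) = -7*(4 - d) = -28 + 7*d)
G = 0 (G = -28 + 7*4 = -28 + 28 = 0)
(1*(-6))*(126 + G) = (1*(-6))*(126 + 0) = -6*126 = -756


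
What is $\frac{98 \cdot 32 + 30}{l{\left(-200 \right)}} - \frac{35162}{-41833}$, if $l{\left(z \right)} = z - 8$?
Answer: $- \frac{62564791}{4350632} \approx -14.381$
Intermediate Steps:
$l{\left(z \right)} = -8 + z$
$\frac{98 \cdot 32 + 30}{l{\left(-200 \right)}} - \frac{35162}{-41833} = \frac{98 \cdot 32 + 30}{-8 - 200} - \frac{35162}{-41833} = \frac{3136 + 30}{-208} - - \frac{35162}{41833} = 3166 \left(- \frac{1}{208}\right) + \frac{35162}{41833} = - \frac{1583}{104} + \frac{35162}{41833} = - \frac{62564791}{4350632}$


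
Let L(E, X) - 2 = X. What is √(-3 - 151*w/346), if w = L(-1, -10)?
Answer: √14705/173 ≈ 0.70095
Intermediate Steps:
L(E, X) = 2 + X
w = -8 (w = 2 - 10 = -8)
√(-3 - 151*w/346) = √(-3 - 151/(346/(-8))) = √(-3 - 151/(346*(-⅛))) = √(-3 - 151/(-173/4)) = √(-3 - 151*(-4/173)) = √(-3 + 604/173) = √(85/173) = √14705/173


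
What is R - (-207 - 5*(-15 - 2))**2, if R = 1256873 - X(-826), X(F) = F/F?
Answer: 1241988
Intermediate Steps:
X(F) = 1
R = 1256872 (R = 1256873 - 1*1 = 1256873 - 1 = 1256872)
R - (-207 - 5*(-15 - 2))**2 = 1256872 - (-207 - 5*(-15 - 2))**2 = 1256872 - (-207 - 5*(-17))**2 = 1256872 - (-207 + 85)**2 = 1256872 - 1*(-122)**2 = 1256872 - 1*14884 = 1256872 - 14884 = 1241988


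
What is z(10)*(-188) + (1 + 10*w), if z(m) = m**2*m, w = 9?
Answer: -187909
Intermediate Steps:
z(m) = m**3
z(10)*(-188) + (1 + 10*w) = 10**3*(-188) + (1 + 10*9) = 1000*(-188) + (1 + 90) = -188000 + 91 = -187909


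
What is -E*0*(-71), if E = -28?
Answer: 0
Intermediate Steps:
-E*0*(-71) = -(-28*0)*(-71) = -0*(-71) = -1*0 = 0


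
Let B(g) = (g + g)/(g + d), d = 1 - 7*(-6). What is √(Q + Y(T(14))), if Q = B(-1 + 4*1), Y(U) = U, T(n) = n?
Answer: 5*√299/23 ≈ 3.7590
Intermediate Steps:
d = 43 (d = 1 + 42 = 43)
B(g) = 2*g/(43 + g) (B(g) = (g + g)/(g + 43) = (2*g)/(43 + g) = 2*g/(43 + g))
Q = 3/23 (Q = 2*(-1 + 4*1)/(43 + (-1 + 4*1)) = 2*(-1 + 4)/(43 + (-1 + 4)) = 2*3/(43 + 3) = 2*3/46 = 2*3*(1/46) = 3/23 ≈ 0.13043)
√(Q + Y(T(14))) = √(3/23 + 14) = √(325/23) = 5*√299/23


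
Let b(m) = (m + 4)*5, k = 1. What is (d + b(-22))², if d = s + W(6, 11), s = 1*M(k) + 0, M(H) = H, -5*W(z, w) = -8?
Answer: 190969/25 ≈ 7638.8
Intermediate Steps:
W(z, w) = 8/5 (W(z, w) = -⅕*(-8) = 8/5)
b(m) = 20 + 5*m (b(m) = (4 + m)*5 = 20 + 5*m)
s = 1 (s = 1*1 + 0 = 1 + 0 = 1)
d = 13/5 (d = 1 + 8/5 = 13/5 ≈ 2.6000)
(d + b(-22))² = (13/5 + (20 + 5*(-22)))² = (13/5 + (20 - 110))² = (13/5 - 90)² = (-437/5)² = 190969/25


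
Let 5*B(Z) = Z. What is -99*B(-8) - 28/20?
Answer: 157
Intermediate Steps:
B(Z) = Z/5
-99*B(-8) - 28/20 = -99*(-8)/5 - 28/20 = -99*(-8/5) - 28*1/20 = 792/5 - 7/5 = 157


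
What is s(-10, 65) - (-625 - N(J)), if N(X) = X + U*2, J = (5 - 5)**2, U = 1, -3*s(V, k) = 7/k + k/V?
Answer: 81787/130 ≈ 629.13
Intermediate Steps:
s(V, k) = -7/(3*k) - k/(3*V) (s(V, k) = -(7/k + k/V)/3 = -7/(3*k) - k/(3*V))
J = 0 (J = 0**2 = 0)
N(X) = 2 + X (N(X) = X + 1*2 = X + 2 = 2 + X)
s(-10, 65) - (-625 - N(J)) = (-7/3/65 - 1/3*65/(-10)) - (-625 - (2 + 0)) = (-7/3*1/65 - 1/3*65*(-1/10)) - (-625 - 1*2) = (-7/195 + 13/6) - (-625 - 2) = 277/130 - 1*(-627) = 277/130 + 627 = 81787/130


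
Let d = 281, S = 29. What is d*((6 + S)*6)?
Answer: 59010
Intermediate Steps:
d*((6 + S)*6) = 281*((6 + 29)*6) = 281*(35*6) = 281*210 = 59010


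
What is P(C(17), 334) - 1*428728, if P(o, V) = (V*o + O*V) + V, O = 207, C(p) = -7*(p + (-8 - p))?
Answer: -340552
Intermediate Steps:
C(p) = 56 (C(p) = -7*(-8) = 56)
P(o, V) = 208*V + V*o (P(o, V) = (V*o + 207*V) + V = (207*V + V*o) + V = 208*V + V*o)
P(C(17), 334) - 1*428728 = 334*(208 + 56) - 1*428728 = 334*264 - 428728 = 88176 - 428728 = -340552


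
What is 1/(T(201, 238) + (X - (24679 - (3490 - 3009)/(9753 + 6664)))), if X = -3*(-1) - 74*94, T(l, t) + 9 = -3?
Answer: -16417/519499067 ≈ -3.1602e-5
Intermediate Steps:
T(l, t) = -12 (T(l, t) = -9 - 3 = -12)
X = -6953 (X = 3 - 6956 = -6953)
1/(T(201, 238) + (X - (24679 - (3490 - 3009)/(9753 + 6664)))) = 1/(-12 + (-6953 - (24679 - (3490 - 3009)/(9753 + 6664)))) = 1/(-12 + (-6953 - (24679 - 481/16417))) = 1/(-12 + (-6953 - 1*405154662/16417)) = 1/(-12 + (-6953 - 405154662/16417)) = 1/(-12 - 519302063/16417) = 1/(-519499067/16417) = -16417/519499067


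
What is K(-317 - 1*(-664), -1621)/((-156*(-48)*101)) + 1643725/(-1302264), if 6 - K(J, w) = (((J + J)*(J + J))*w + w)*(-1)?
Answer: -14138393786077/13678981056 ≈ -1033.6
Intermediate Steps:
K(J, w) = 6 + w + 4*w*J² (K(J, w) = 6 - (((J + J)*(J + J))*w + w)*(-1) = 6 - (((2*J)*(2*J))*w + w)*(-1) = 6 - ((4*J²)*w + w)*(-1) = 6 - (4*w*J² + w)*(-1) = 6 - (w + 4*w*J²)*(-1) = 6 - (-w - 4*w*J²) = 6 + (w + 4*w*J²) = 6 + w + 4*w*J²)
K(-317 - 1*(-664), -1621)/((-156*(-48)*101)) + 1643725/(-1302264) = (6 - 1621 + 4*(-1621)*(-317 - 1*(-664))²)/((-156*(-48)*101)) + 1643725/(-1302264) = (6 - 1621 + 4*(-1621)*(-317 + 664)²)/((7488*101)) + 1643725*(-1/1302264) = (6 - 1621 + 4*(-1621)*347²)/756288 - 1643725/1302264 = (6 - 1621 + 4*(-1621)*120409)*(1/756288) - 1643725/1302264 = (6 - 1621 - 780731956)*(1/756288) - 1643725/1302264 = -780733571*1/756288 - 1643725/1302264 = -780733571/756288 - 1643725/1302264 = -14138393786077/13678981056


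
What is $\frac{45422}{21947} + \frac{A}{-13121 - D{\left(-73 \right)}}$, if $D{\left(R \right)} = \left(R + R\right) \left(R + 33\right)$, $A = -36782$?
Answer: $\frac{1668501096}{416137067} \approx 4.0095$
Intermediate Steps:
$D{\left(R \right)} = 2 R \left(33 + R\right)$
$\frac{45422}{21947} + \frac{A}{-13121 - D{\left(-73 \right)}} = \frac{45422}{21947} - \frac{36782}{-13121 - 2 \left(-73\right) \left(33 - 73\right)} = 45422 \cdot \frac{1}{21947} - \frac{36782}{-13121 - 2 \left(-73\right) \left(-40\right)} = \frac{45422}{21947} - \frac{36782}{-13121 - 5840} = \frac{45422}{21947} - \frac{36782}{-18961} = \frac{45422}{21947} - - \frac{36782}{18961} = \frac{45422}{21947} + \frac{36782}{18961} = \frac{1668501096}{416137067}$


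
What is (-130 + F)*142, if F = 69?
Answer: -8662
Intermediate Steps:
(-130 + F)*142 = (-130 + 69)*142 = -61*142 = -8662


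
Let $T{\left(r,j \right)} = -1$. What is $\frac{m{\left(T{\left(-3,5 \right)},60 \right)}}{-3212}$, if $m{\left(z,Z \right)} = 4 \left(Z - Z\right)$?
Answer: $0$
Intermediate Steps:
$m{\left(z,Z \right)} = 0$ ($m{\left(z,Z \right)} = 4 \cdot 0 = 0$)
$\frac{m{\left(T{\left(-3,5 \right)},60 \right)}}{-3212} = \frac{0}{-3212} = 0 \left(- \frac{1}{3212}\right) = 0$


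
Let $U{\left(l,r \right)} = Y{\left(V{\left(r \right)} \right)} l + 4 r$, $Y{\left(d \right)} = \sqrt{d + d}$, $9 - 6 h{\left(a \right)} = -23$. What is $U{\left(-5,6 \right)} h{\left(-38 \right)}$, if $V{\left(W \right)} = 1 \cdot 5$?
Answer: $128 - \frac{80 \sqrt{10}}{3} \approx 43.673$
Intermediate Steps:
$h{\left(a \right)} = \frac{16}{3}$ ($h{\left(a \right)} = \frac{3}{2} - - \frac{23}{6} = \frac{3}{2} + \frac{23}{6} = \frac{16}{3}$)
$V{\left(W \right)} = 5$
$Y{\left(d \right)} = \sqrt{2} \sqrt{d}$ ($Y{\left(d \right)} = \sqrt{2 d} = \sqrt{2} \sqrt{d}$)
$U{\left(l,r \right)} = 4 r + l \sqrt{10}$ ($U{\left(l,r \right)} = \sqrt{2} \sqrt{5} l + 4 r = \sqrt{10} l + 4 r = l \sqrt{10} + 4 r = 4 r + l \sqrt{10}$)
$U{\left(-5,6 \right)} h{\left(-38 \right)} = \left(4 \cdot 6 - 5 \sqrt{10}\right) \frac{16}{3} = \left(24 - 5 \sqrt{10}\right) \frac{16}{3} = 128 - \frac{80 \sqrt{10}}{3}$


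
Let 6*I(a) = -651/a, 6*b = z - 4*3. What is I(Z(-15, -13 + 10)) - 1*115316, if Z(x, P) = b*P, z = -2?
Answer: -230663/2 ≈ -1.1533e+5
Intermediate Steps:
b = -7/3 (b = (-2 - 4*3)/6 = (-2 - 12)/6 = (⅙)*(-14) = -7/3 ≈ -2.3333)
Z(x, P) = -7*P/3
I(a) = -217/(2*a) (I(a) = (-651/a)/6 = -217/(2*a))
I(Z(-15, -13 + 10)) - 1*115316 = -217*(-3/(7*(-13 + 10)))/2 - 1*115316 = -217/(2*((-7/3*(-3)))) - 115316 = -217/2/7 - 115316 = -217/2*⅐ - 115316 = -31/2 - 115316 = -230663/2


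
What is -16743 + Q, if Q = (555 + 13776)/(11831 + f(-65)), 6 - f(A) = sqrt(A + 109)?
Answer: -2345767856028/140114525 + 28662*sqrt(11)/140114525 ≈ -16742.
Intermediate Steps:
f(A) = 6 - sqrt(109 + A) (f(A) = 6 - sqrt(A + 109) = 6 - sqrt(109 + A))
Q = 14331/(11837 - 2*sqrt(11)) (Q = (555 + 13776)/(11831 + (6 - sqrt(109 - 65))) = 14331/(11831 + (6 - sqrt(44))) = 14331/(11831 + (6 - 2*sqrt(11))) = 14331/(11837 - 2*sqrt(11)) ≈ 1.2114)
-16743 + Q = -16743 + (169636047/140114525 + 28662*sqrt(11)/140114525) = -2345767856028/140114525 + 28662*sqrt(11)/140114525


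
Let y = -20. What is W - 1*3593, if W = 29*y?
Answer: -4173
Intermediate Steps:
W = -580 (W = 29*(-20) = -580)
W - 1*3593 = -580 - 1*3593 = -580 - 3593 = -4173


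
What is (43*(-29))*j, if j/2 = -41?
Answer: 102254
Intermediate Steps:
j = -82 (j = 2*(-41) = -82)
(43*(-29))*j = (43*(-29))*(-82) = -1247*(-82) = 102254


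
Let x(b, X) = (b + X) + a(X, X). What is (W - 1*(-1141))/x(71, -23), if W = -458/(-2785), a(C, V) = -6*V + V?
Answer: 3178143/453955 ≈ 7.0010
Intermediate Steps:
a(C, V) = -5*V
W = 458/2785 (W = -458*(-1/2785) = 458/2785 ≈ 0.16445)
x(b, X) = b - 4*X (x(b, X) = (b + X) - 5*X = (X + b) - 5*X = b - 4*X)
(W - 1*(-1141))/x(71, -23) = (458/2785 - 1*(-1141))/(71 - 4*(-23)) = (458/2785 + 1141)/(71 + 92) = (3178143/2785)/163 = (3178143/2785)*(1/163) = 3178143/453955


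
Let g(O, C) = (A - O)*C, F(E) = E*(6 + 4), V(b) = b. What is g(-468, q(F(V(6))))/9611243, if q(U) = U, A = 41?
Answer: 30540/9611243 ≈ 0.0031775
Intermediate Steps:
F(E) = 10*E (F(E) = E*10 = 10*E)
g(O, C) = C*(41 - O) (g(O, C) = (41 - O)*C = C*(41 - O))
g(-468, q(F(V(6))))/9611243 = ((10*6)*(41 - 1*(-468)))/9611243 = (60*(41 + 468))*(1/9611243) = (60*509)*(1/9611243) = 30540*(1/9611243) = 30540/9611243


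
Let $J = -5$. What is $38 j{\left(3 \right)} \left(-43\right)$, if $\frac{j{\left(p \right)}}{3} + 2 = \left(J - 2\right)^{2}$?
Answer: $-230394$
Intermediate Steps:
$j{\left(p \right)} = 141$ ($j{\left(p \right)} = -6 + 3 \left(-5 - 2\right)^{2} = -6 + 3 \left(-7\right)^{2} = -6 + 3 \cdot 49 = -6 + 147 = 141$)
$38 j{\left(3 \right)} \left(-43\right) = 38 \cdot 141 \left(-43\right) = 5358 \left(-43\right) = -230394$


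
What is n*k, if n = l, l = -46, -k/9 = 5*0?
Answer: 0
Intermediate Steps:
k = 0 (k = -45*0 = -9*0 = 0)
n = -46
n*k = -46*0 = 0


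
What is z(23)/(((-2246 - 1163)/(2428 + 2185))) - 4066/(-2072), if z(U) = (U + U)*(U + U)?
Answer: -1443653913/504532 ≈ -2861.4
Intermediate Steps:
z(U) = 4*U² (z(U) = (2*U)*(2*U) = 4*U²)
z(23)/(((-2246 - 1163)/(2428 + 2185))) - 4066/(-2072) = (4*23²)/(((-2246 - 1163)/(2428 + 2185))) - 4066/(-2072) = (4*529)/((-3409/4613)) - 4066*(-1/2072) = 2116/((-3409*1/4613)) + 2033/1036 = 2116/(-487/659) + 2033/1036 = 2116*(-659/487) + 2033/1036 = -1394444/487 + 2033/1036 = -1443653913/504532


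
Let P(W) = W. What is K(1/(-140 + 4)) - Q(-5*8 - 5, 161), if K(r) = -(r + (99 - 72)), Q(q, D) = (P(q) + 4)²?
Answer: -232287/136 ≈ -1708.0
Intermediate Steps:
Q(q, D) = (4 + q)² (Q(q, D) = (q + 4)² = (4 + q)²)
K(r) = -27 - r (K(r) = -(r + 27) = -(27 + r) = -27 - r)
K(1/(-140 + 4)) - Q(-5*8 - 5, 161) = (-27 - 1/(-140 + 4)) - (4 + (-5*8 - 5))² = (-27 - 1/(-136)) - (4 + (-40 - 5))² = (-27 - 1*(-1/136)) - (4 - 45)² = (-27 + 1/136) - 1*(-41)² = -3671/136 - 1*1681 = -3671/136 - 1681 = -232287/136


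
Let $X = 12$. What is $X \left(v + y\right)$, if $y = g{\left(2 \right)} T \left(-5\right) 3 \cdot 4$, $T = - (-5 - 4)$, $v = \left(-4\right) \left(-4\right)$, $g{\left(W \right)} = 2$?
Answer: $-12768$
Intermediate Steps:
$v = 16$
$T = 9$ ($T = - (-5 - 4) = \left(-1\right) \left(-9\right) = 9$)
$y = -1080$ ($y = 2 \cdot 9 \left(-5\right) 3 \cdot 4 = 2 \left(\left(-45\right) 3\right) 4 = 2 \left(-135\right) 4 = \left(-270\right) 4 = -1080$)
$X \left(v + y\right) = 12 \left(16 - 1080\right) = 12 \left(-1064\right) = -12768$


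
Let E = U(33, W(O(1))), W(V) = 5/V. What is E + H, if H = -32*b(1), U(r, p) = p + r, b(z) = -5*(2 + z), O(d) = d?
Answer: 518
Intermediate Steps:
b(z) = -10 - 5*z
H = 480 (H = -32*(-10 - 5*1) = -32*(-10 - 5) = -32*(-15) = 480)
E = 38 (E = 5/1 + 33 = 5*1 + 33 = 5 + 33 = 38)
E + H = 38 + 480 = 518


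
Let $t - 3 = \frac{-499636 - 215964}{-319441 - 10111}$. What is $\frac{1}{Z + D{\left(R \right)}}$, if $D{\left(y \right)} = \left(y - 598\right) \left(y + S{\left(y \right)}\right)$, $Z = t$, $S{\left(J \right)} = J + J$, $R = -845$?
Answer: $\frac{20597}{75344035501} \approx 2.7337 \cdot 10^{-7}$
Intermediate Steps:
$t = \frac{106516}{20597}$ ($t = 3 + \frac{-499636 - 215964}{-319441 - 10111} = 3 - \frac{715600}{-329552} = 3 - - \frac{44725}{20597} = 3 + \frac{44725}{20597} = \frac{106516}{20597} \approx 5.1714$)
$S{\left(J \right)} = 2 J$
$Z = \frac{106516}{20597} \approx 5.1714$
$D{\left(y \right)} = 3 y \left(-598 + y\right)$ ($D{\left(y \right)} = \left(y - 598\right) \left(y + 2 y\right) = \left(-598 + y\right) 3 y = 3 y \left(-598 + y\right)$)
$\frac{1}{Z + D{\left(R \right)}} = \frac{1}{\frac{106516}{20597} + 3 \left(-845\right) \left(-598 - 845\right)} = \frac{1}{\frac{106516}{20597} + 3 \left(-845\right) \left(-1443\right)} = \frac{1}{\frac{106516}{20597} + 3658005} = \frac{1}{\frac{75344035501}{20597}} = \frac{20597}{75344035501}$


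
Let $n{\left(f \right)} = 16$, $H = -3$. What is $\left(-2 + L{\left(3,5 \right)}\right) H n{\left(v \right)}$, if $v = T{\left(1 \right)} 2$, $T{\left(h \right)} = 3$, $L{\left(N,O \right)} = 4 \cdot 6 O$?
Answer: $-5664$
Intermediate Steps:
$L{\left(N,O \right)} = 24 O$
$v = 6$ ($v = 3 \cdot 2 = 6$)
$\left(-2 + L{\left(3,5 \right)}\right) H n{\left(v \right)} = \left(-2 + 24 \cdot 5\right) \left(-3\right) 16 = \left(-2 + 120\right) \left(-3\right) 16 = 118 \left(-3\right) 16 = \left(-354\right) 16 = -5664$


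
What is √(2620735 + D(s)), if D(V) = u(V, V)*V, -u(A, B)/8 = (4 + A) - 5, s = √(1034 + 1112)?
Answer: √(2603567 + 8*√2146) ≈ 1613.7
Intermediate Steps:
s = √2146 ≈ 46.325
u(A, B) = 8 - 8*A (u(A, B) = -8*((4 + A) - 5) = -8*(-1 + A) = 8 - 8*A)
D(V) = V*(8 - 8*V) (D(V) = (8 - 8*V)*V = V*(8 - 8*V))
√(2620735 + D(s)) = √(2620735 + 8*√2146*(1 - √2146))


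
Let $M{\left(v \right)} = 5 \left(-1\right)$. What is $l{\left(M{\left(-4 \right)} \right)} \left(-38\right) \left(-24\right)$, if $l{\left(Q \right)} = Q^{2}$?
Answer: $22800$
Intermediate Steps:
$M{\left(v \right)} = -5$
$l{\left(M{\left(-4 \right)} \right)} \left(-38\right) \left(-24\right) = \left(-5\right)^{2} \left(-38\right) \left(-24\right) = 25 \left(-38\right) \left(-24\right) = \left(-950\right) \left(-24\right) = 22800$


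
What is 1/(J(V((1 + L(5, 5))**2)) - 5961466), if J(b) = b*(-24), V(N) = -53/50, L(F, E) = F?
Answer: -25/149036014 ≈ -1.6774e-7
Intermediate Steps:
V(N) = -53/50 (V(N) = -53*1/50 = -53/50)
J(b) = -24*b
1/(J(V((1 + L(5, 5))**2)) - 5961466) = 1/(-24*(-53/50) - 5961466) = 1/(636/25 - 5961466) = 1/(-149036014/25) = -25/149036014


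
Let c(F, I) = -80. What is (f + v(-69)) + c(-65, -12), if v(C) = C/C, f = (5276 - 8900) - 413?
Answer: -4116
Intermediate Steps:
f = -4037 (f = -3624 - 413 = -4037)
v(C) = 1
(f + v(-69)) + c(-65, -12) = (-4037 + 1) - 80 = -4036 - 80 = -4116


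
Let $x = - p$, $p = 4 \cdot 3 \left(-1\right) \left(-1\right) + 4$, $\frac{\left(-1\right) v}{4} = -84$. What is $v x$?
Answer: $-5376$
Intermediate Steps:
$v = 336$ ($v = \left(-4\right) \left(-84\right) = 336$)
$p = 16$ ($p = 4 \left(\left(-3\right) \left(-1\right)\right) + 4 = 4 \cdot 3 + 4 = 12 + 4 = 16$)
$x = -16$ ($x = \left(-1\right) 16 = -16$)
$v x = 336 \left(-16\right) = -5376$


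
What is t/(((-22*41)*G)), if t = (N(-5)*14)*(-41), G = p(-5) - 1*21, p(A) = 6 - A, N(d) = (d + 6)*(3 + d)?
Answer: 7/55 ≈ 0.12727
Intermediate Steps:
N(d) = (3 + d)*(6 + d) (N(d) = (6 + d)*(3 + d) = (3 + d)*(6 + d))
G = -10 (G = (6 - 1*(-5)) - 1*21 = (6 + 5) - 21 = 11 - 21 = -10)
t = 1148 (t = ((18 + (-5)² + 9*(-5))*14)*(-41) = ((18 + 25 - 45)*14)*(-41) = -2*14*(-41) = -28*(-41) = 1148)
t/(((-22*41)*G)) = 1148/((-22*41*(-10))) = 1148/((-902*(-10))) = 1148/9020 = 1148*(1/9020) = 7/55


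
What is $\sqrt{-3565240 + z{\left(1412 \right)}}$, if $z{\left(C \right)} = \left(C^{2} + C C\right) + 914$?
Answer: $3 \sqrt{47018} \approx 650.51$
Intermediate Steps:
$z{\left(C \right)} = 914 + 2 C^{2}$ ($z{\left(C \right)} = \left(C^{2} + C^{2}\right) + 914 = 2 C^{2} + 914 = 914 + 2 C^{2}$)
$\sqrt{-3565240 + z{\left(1412 \right)}} = \sqrt{-3565240 + \left(914 + 2 \cdot 1412^{2}\right)} = \sqrt{-3565240 + \left(914 + 2 \cdot 1993744\right)} = \sqrt{-3565240 + \left(914 + 3987488\right)} = \sqrt{-3565240 + 3988402} = \sqrt{423162} = 3 \sqrt{47018}$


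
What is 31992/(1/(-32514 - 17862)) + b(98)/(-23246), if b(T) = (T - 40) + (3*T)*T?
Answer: -18731963788451/11623 ≈ -1.6116e+9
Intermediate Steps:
b(T) = -40 + T + 3*T**2 (b(T) = (-40 + T) + 3*T**2 = -40 + T + 3*T**2)
31992/(1/(-32514 - 17862)) + b(98)/(-23246) = 31992/(1/(-32514 - 17862)) + (-40 + 98 + 3*98**2)/(-23246) = 31992/(1/(-50376)) + (-40 + 98 + 3*9604)*(-1/23246) = 31992/(-1/50376) + (-40 + 98 + 28812)*(-1/23246) = 31992*(-50376) + 28870*(-1/23246) = -1611628992 - 14435/11623 = -18731963788451/11623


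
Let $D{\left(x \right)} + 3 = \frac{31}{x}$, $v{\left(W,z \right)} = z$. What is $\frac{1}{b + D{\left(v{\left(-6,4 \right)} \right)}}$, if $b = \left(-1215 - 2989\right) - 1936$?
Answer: $- \frac{4}{24541} \approx -0.00016299$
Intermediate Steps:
$D{\left(x \right)} = -3 + \frac{31}{x}$
$b = -6140$ ($b = -4204 - 1936 = -6140$)
$\frac{1}{b + D{\left(v{\left(-6,4 \right)} \right)}} = \frac{1}{-6140 - \left(3 - \frac{31}{4}\right)} = \frac{1}{-6140 + \left(-3 + 31 \cdot \frac{1}{4}\right)} = \frac{1}{-6140 + \left(-3 + \frac{31}{4}\right)} = \frac{1}{-6140 + \frac{19}{4}} = \frac{1}{- \frac{24541}{4}} = - \frac{4}{24541}$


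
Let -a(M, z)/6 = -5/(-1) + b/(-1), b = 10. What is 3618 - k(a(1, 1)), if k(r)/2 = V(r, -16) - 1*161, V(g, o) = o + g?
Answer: 3912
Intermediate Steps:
V(g, o) = g + o
a(M, z) = 30 (a(M, z) = -6*(-5/(-1) + 10/(-1)) = -6*(-5*(-1) + 10*(-1)) = -6*(5 - 10) = -6*(-5) = 30)
k(r) = -354 + 2*r (k(r) = 2*((r - 16) - 1*161) = 2*((-16 + r) - 161) = 2*(-177 + r) = -354 + 2*r)
3618 - k(a(1, 1)) = 3618 - (-354 + 2*30) = 3618 - (-354 + 60) = 3618 - 1*(-294) = 3618 + 294 = 3912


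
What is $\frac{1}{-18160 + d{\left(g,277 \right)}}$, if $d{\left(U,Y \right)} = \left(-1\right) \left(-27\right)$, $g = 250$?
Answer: $- \frac{1}{18133} \approx -5.5148 \cdot 10^{-5}$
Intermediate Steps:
$d{\left(U,Y \right)} = 27$
$\frac{1}{-18160 + d{\left(g,277 \right)}} = \frac{1}{-18160 + 27} = \frac{1}{-18133} = - \frac{1}{18133}$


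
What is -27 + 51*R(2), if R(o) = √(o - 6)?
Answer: -27 + 102*I ≈ -27.0 + 102.0*I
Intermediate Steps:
R(o) = √(-6 + o)
-27 + 51*R(2) = -27 + 51*√(-6 + 2) = -27 + 51*√(-4) = -27 + 51*(2*I) = -27 + 102*I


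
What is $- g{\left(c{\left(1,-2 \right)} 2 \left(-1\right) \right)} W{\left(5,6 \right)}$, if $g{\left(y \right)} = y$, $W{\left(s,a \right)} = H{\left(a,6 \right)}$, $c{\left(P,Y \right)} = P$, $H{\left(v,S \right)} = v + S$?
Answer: $24$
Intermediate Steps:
$H{\left(v,S \right)} = S + v$
$W{\left(s,a \right)} = 6 + a$
$- g{\left(c{\left(1,-2 \right)} 2 \left(-1\right) \right)} W{\left(5,6 \right)} = - 1 \cdot 2 \left(-1\right) \left(6 + 6\right) = - 2 \left(-1\right) 12 = \left(-1\right) \left(-2\right) 12 = 2 \cdot 12 = 24$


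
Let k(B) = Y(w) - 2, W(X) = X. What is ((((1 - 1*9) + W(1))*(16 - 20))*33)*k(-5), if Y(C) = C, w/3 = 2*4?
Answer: 20328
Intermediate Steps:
w = 24 (w = 3*(2*4) = 3*8 = 24)
k(B) = 22 (k(B) = 24 - 2 = 22)
((((1 - 1*9) + W(1))*(16 - 20))*33)*k(-5) = ((((1 - 1*9) + 1)*(16 - 20))*33)*22 = ((((1 - 9) + 1)*(-4))*33)*22 = (((-8 + 1)*(-4))*33)*22 = (-7*(-4)*33)*22 = (28*33)*22 = 924*22 = 20328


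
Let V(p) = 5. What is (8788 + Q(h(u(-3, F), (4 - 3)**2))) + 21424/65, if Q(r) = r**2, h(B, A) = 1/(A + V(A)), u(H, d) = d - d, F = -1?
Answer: 1641173/180 ≈ 9117.6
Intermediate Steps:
u(H, d) = 0
h(B, A) = 1/(5 + A) (h(B, A) = 1/(A + 5) = 1/(5 + A))
(8788 + Q(h(u(-3, F), (4 - 3)**2))) + 21424/65 = (8788 + (1/(5 + (4 - 3)**2))**2) + 21424/65 = (8788 + (1/(5 + 1**2))**2) + 21424*(1/65) = (8788 + (1/(5 + 1))**2) + 1648/5 = (8788 + (1/6)**2) + 1648/5 = (8788 + 1/36) + 1648/5 = 316369/36 + 1648/5 = 1641173/180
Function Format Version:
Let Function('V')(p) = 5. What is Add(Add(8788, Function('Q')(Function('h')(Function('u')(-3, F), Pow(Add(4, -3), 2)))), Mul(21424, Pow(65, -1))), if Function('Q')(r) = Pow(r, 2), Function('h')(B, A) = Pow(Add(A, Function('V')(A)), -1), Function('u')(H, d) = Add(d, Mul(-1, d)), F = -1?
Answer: Rational(1641173, 180) ≈ 9117.6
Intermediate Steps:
Function('u')(H, d) = 0
Function('h')(B, A) = Pow(Add(5, A), -1) (Function('h')(B, A) = Pow(Add(A, 5), -1) = Pow(Add(5, A), -1))
Add(Add(8788, Function('Q')(Function('h')(Function('u')(-3, F), Pow(Add(4, -3), 2)))), Mul(21424, Pow(65, -1))) = Add(Add(8788, Pow(Pow(Add(5, Pow(Add(4, -3), 2)), -1), 2)), Mul(21424, Pow(65, -1))) = Add(Add(8788, Pow(Pow(Add(5, Pow(1, 2)), -1), 2)), Mul(21424, Rational(1, 65))) = Add(Add(8788, Pow(Pow(Add(5, 1), -1), 2)), Rational(1648, 5)) = Add(Add(8788, Pow(Pow(6, -1), 2)), Rational(1648, 5)) = Add(Add(8788, Pow(Rational(1, 6), 2)), Rational(1648, 5)) = Add(Add(8788, Rational(1, 36)), Rational(1648, 5)) = Add(Rational(316369, 36), Rational(1648, 5)) = Rational(1641173, 180)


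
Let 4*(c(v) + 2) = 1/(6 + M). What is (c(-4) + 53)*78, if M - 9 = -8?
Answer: 55731/14 ≈ 3980.8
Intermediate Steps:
M = 1 (M = 9 - 8 = 1)
c(v) = -55/28 (c(v) = -2 + 1/(4*(6 + 1)) = -2 + (¼)/7 = -2 + (¼)*(⅐) = -2 + 1/28 = -55/28)
(c(-4) + 53)*78 = (-55/28 + 53)*78 = (1429/28)*78 = 55731/14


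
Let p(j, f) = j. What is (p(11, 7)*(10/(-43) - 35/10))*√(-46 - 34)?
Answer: -7062*I*√5/43 ≈ -367.24*I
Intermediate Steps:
(p(11, 7)*(10/(-43) - 35/10))*√(-46 - 34) = (11*(10/(-43) - 35/10))*√(-46 - 34) = (11*(10*(-1/43) - 35*⅒))*√(-80) = (11*(-10/43 - 7/2))*(4*I*√5) = (11*(-321/86))*(4*I*√5) = -7062*I*√5/43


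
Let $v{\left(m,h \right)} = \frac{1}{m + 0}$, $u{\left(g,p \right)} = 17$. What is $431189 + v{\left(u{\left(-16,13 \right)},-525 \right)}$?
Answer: $\frac{7330214}{17} \approx 4.3119 \cdot 10^{5}$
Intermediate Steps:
$v{\left(m,h \right)} = \frac{1}{m}$
$431189 + v{\left(u{\left(-16,13 \right)},-525 \right)} = 431189 + \frac{1}{17} = \frac{7330214}{17}$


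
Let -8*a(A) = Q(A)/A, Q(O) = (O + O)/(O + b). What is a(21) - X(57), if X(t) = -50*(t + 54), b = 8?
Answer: 643799/116 ≈ 5550.0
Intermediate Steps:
Q(O) = 2*O/(8 + O) (Q(O) = (O + O)/(O + 8) = (2*O)/(8 + O) = 2*O/(8 + O))
X(t) = -2700 - 50*t (X(t) = -50*(54 + t) = -2700 - 50*t)
a(A) = -1/(4*(8 + A)) (a(A) = -2*A/(8 + A)/(8*A) = -1/(4*(8 + A)))
a(21) - X(57) = -1/(32 + 4*21) - (-2700 - 50*57) = -1/(32 + 84) - (-2700 - 2850) = -1/116 - 1*(-5550) = -1*1/116 + 5550 = -1/116 + 5550 = 643799/116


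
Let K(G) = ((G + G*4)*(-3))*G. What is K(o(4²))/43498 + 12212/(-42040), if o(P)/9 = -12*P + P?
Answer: -197842738897/228581990 ≈ -865.52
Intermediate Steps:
o(P) = -99*P (o(P) = 9*(-12*P + P) = 9*(-11*P) = -99*P)
K(G) = -15*G² (K(G) = ((G + 4*G)*(-3))*G = ((5*G)*(-3))*G = (-15*G)*G = -15*G²)
K(o(4²))/43498 + 12212/(-42040) = -15*(-99*4²)²/43498 + 12212/(-42040) = -15*(-99*16)²*(1/43498) + 12212*(-1/42040) = -15*(-1584)²*(1/43498) - 3053/10510 = -15*2509056*(1/43498) - 3053/10510 = -37635840*1/43498 - 3053/10510 = -18817920/21749 - 3053/10510 = -197842738897/228581990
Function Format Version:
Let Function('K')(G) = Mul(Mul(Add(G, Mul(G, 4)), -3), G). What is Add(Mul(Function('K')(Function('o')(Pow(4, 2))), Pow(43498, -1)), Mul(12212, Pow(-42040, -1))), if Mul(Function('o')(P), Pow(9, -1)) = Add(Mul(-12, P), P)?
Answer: Rational(-197842738897, 228581990) ≈ -865.52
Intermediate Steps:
Function('o')(P) = Mul(-99, P) (Function('o')(P) = Mul(9, Add(Mul(-12, P), P)) = Mul(9, Mul(-11, P)) = Mul(-99, P))
Function('K')(G) = Mul(-15, Pow(G, 2)) (Function('K')(G) = Mul(Mul(Add(G, Mul(4, G)), -3), G) = Mul(Mul(Mul(5, G), -3), G) = Mul(Mul(-15, G), G) = Mul(-15, Pow(G, 2)))
Add(Mul(Function('K')(Function('o')(Pow(4, 2))), Pow(43498, -1)), Mul(12212, Pow(-42040, -1))) = Add(Mul(Mul(-15, Pow(Mul(-99, Pow(4, 2)), 2)), Pow(43498, -1)), Mul(12212, Pow(-42040, -1))) = Add(Mul(Mul(-15, Pow(Mul(-99, 16), 2)), Rational(1, 43498)), Mul(12212, Rational(-1, 42040))) = Add(Mul(Mul(-15, Pow(-1584, 2)), Rational(1, 43498)), Rational(-3053, 10510)) = Add(Mul(Mul(-15, 2509056), Rational(1, 43498)), Rational(-3053, 10510)) = Add(Mul(-37635840, Rational(1, 43498)), Rational(-3053, 10510)) = Add(Rational(-18817920, 21749), Rational(-3053, 10510)) = Rational(-197842738897, 228581990)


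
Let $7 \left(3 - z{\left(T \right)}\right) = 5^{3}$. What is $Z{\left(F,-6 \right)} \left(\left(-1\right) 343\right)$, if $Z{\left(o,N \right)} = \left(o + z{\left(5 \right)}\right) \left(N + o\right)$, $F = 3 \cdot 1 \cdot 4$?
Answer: $5880$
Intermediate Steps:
$z{\left(T \right)} = - \frac{104}{7}$ ($z{\left(T \right)} = 3 - \frac{5^{3}}{7} = 3 - \frac{125}{7} = - \frac{104}{7}$)
$F = 12$ ($F = 3 \cdot 4 = 12$)
$Z{\left(o,N \right)} = \left(- \frac{104}{7} + o\right) \left(N + o\right)$ ($Z{\left(o,N \right)} = \left(o - \frac{104}{7}\right) \left(N + o\right) = \left(- \frac{104}{7} + o\right) \left(N + o\right)$)
$Z{\left(F,-6 \right)} \left(\left(-1\right) 343\right) = \left(12^{2} - - \frac{624}{7} - \frac{1248}{7} - 72\right) \left(\left(-1\right) 343\right) = \left(144 + \frac{624}{7} - \frac{1248}{7} - 72\right) \left(-343\right) = \left(- \frac{120}{7}\right) \left(-343\right) = 5880$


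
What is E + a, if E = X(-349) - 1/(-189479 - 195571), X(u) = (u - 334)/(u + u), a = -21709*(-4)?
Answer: 5834682961562/67191225 ≈ 86837.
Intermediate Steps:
a = 86836
X(u) = (-334 + u)/(2*u) (X(u) = (-334 + u)/((2*u)) = (-334 + u)*(1/(2*u)) = (-334 + u)/(2*u))
E = 65747462/67191225 (E = (½)*(-334 - 349)/(-349) - 1/(-189479 - 195571) = (½)*(-1/349)*(-683) - 1/(-385050) = 683/698 - 1*(-1/385050) = 683/698 + 1/385050 = 65747462/67191225 ≈ 0.97851)
E + a = 65747462/67191225 + 86836 = 5834682961562/67191225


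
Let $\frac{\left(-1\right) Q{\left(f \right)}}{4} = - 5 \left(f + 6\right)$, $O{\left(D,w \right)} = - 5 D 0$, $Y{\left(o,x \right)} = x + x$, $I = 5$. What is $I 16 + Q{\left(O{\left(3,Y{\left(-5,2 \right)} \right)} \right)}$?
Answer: $200$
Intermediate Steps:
$Y{\left(o,x \right)} = 2 x$
$O{\left(D,w \right)} = 0$
$Q{\left(f \right)} = 120 + 20 f$ ($Q{\left(f \right)} = - 4 \left(- 5 \left(f + 6\right)\right) = - 4 \left(- 5 \left(6 + f\right)\right) = - 4 \left(-30 - 5 f\right) = 120 + 20 f$)
$I 16 + Q{\left(O{\left(3,Y{\left(-5,2 \right)} \right)} \right)} = 5 \cdot 16 + \left(120 + 20 \cdot 0\right) = 80 + \left(120 + 0\right) = 80 + 120 = 200$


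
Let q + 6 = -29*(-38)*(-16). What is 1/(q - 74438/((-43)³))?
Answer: -79507/1402270028 ≈ -5.6699e-5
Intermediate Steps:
q = -17638 (q = -6 - 29*(-38)*(-16) = -6 + 1102*(-16) = -6 - 17632 = -17638)
1/(q - 74438/((-43)³)) = 1/(-17638 - 74438/((-43)³)) = 1/(-17638 - 74438/(-79507)) = 1/(-17638 - 74438*(-1/79507)) = 1/(-17638 + 74438/79507) = 1/(-1402270028/79507) = -79507/1402270028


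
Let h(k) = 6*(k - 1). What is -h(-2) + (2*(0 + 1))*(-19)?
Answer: -20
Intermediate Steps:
h(k) = -6 + 6*k (h(k) = 6*(-1 + k) = -6 + 6*k)
-h(-2) + (2*(0 + 1))*(-19) = -(-6 + 6*(-2)) + (2*(0 + 1))*(-19) = -(-6 - 12) + (2*1)*(-19) = -1*(-18) + 2*(-19) = 18 - 38 = -20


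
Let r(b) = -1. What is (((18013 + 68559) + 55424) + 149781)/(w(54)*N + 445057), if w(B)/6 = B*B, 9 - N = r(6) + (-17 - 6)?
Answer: 291777/1022425 ≈ 0.28538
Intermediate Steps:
N = 33 (N = 9 - (-1 + (-17 - 6)) = 9 - (-1 - 23) = 9 - 1*(-24) = 9 + 24 = 33)
w(B) = 6*B² (w(B) = 6*(B*B) = 6*B²)
(((18013 + 68559) + 55424) + 149781)/(w(54)*N + 445057) = (((18013 + 68559) + 55424) + 149781)/((6*54²)*33 + 445057) = ((86572 + 55424) + 149781)/((6*2916)*33 + 445057) = (141996 + 149781)/(17496*33 + 445057) = 291777/(577368 + 445057) = 291777/1022425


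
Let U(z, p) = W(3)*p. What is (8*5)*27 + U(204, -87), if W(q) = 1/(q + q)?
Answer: 2131/2 ≈ 1065.5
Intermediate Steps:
W(q) = 1/(2*q)
U(z, p) = p/6 (U(z, p) = ((½)/3)*p = ((½)*(⅓))*p = p/6)
(8*5)*27 + U(204, -87) = (8*5)*27 + (⅙)*(-87) = 40*27 - 29/2 = 1080 - 29/2 = 2131/2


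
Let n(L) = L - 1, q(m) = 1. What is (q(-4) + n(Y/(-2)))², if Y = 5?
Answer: 25/4 ≈ 6.2500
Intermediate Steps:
n(L) = -1 + L
(q(-4) + n(Y/(-2)))² = (1 + (-1 + 5/(-2)))² = (1 + (-1 + 5*(-½)))² = (1 + (-1 - 5/2))² = (1 - 7/2)² = (-5/2)² = 25/4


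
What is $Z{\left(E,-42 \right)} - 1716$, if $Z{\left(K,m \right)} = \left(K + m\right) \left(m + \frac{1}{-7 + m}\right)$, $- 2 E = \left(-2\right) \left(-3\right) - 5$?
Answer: $\frac{6847}{98} \approx 69.867$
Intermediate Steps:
$E = - \frac{1}{2}$ ($E = - \frac{\left(-2\right) \left(-3\right) - 5}{2} = - \frac{6 - 5}{2} = \left(- \frac{1}{2}\right) 1 = - \frac{1}{2} \approx -0.5$)
$Z{\left(E,-42 \right)} - 1716 = \frac{- \frac{1}{2} - 42 + \left(-42\right)^{3} - 7 \left(-42\right)^{2} - \frac{\left(-42\right)^{2}}{2} - \left(- \frac{7}{2}\right) \left(-42\right)}{-7 - 42} - 1716 = \frac{- \frac{1}{2} - 42 - 74088 - 12348 - 882 - 147}{-49} - 1716 = - \frac{- \frac{1}{2} - 42 - 74088 - 12348 - 882 - 147}{49} - 1716 = \left(- \frac{1}{49}\right) \left(- \frac{175015}{2}\right) - 1716 = \frac{175015}{98} - 1716 = \frac{6847}{98}$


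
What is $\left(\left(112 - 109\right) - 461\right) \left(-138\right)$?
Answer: $63204$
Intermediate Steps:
$\left(\left(112 - 109\right) - 461\right) \left(-138\right) = \left(3 - 461\right) \left(-138\right) = \left(-458\right) \left(-138\right) = 63204$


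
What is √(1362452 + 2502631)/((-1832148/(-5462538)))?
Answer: 910423*√3865083/305358 ≈ 5861.6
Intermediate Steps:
√(1362452 + 2502631)/((-1832148/(-5462538))) = √3865083/((-1832148*(-1/5462538))) = √3865083/(305358/910423) = √3865083*(910423/305358) = 910423*√3865083/305358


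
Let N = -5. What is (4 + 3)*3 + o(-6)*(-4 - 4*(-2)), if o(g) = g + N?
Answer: -23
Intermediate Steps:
o(g) = -5 + g (o(g) = g - 5 = -5 + g)
(4 + 3)*3 + o(-6)*(-4 - 4*(-2)) = (4 + 3)*3 + (-5 - 6)*(-4 - 4*(-2)) = 7*3 - 11*(-4 + 8) = 21 - 11*4 = 21 - 44 = -23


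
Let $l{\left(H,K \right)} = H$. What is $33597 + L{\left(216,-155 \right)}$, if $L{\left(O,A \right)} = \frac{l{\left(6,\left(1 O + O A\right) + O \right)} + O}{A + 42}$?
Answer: $\frac{3796239}{113} \approx 33595.0$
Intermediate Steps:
$L{\left(O,A \right)} = \frac{6 + O}{42 + A}$ ($L{\left(O,A \right)} = \frac{6 + O}{A + 42} = \frac{6 + O}{42 + A}$)
$33597 + L{\left(216,-155 \right)} = 33597 + \frac{6 + 216}{42 - 155} = 33597 + \frac{1}{-113} \cdot 222 = 33597 - \frac{222}{113} = \frac{3796239}{113}$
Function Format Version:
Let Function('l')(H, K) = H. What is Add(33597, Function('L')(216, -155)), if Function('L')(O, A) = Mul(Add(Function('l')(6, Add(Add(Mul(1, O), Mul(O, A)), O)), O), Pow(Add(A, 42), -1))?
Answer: Rational(3796239, 113) ≈ 33595.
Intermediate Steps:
Function('L')(O, A) = Mul(Pow(Add(42, A), -1), Add(6, O)) (Function('L')(O, A) = Mul(Add(6, O), Pow(Add(A, 42), -1)) = Mul(Add(6, O), Pow(Add(42, A), -1)) = Mul(Pow(Add(42, A), -1), Add(6, O)))
Add(33597, Function('L')(216, -155)) = Add(33597, Mul(Pow(Add(42, -155), -1), Add(6, 216))) = Add(33597, Mul(Pow(-113, -1), 222)) = Add(33597, Mul(Rational(-1, 113), 222)) = Add(33597, Rational(-222, 113)) = Rational(3796239, 113)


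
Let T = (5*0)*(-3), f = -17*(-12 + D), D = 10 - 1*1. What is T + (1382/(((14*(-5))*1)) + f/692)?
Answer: -476387/24220 ≈ -19.669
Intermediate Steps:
D = 9 (D = 10 - 1 = 9)
f = 51 (f = -17*(-12 + 9) = -17*(-3) = 51)
T = 0 (T = 0*(-3) = 0)
T + (1382/(((14*(-5))*1)) + f/692) = 0 + (1382/(((14*(-5))*1)) + 51/692) = 0 + (1382/((-70*1)) + 51*(1/692)) = 0 + (1382/(-70) + 51/692) = 0 + (1382*(-1/70) + 51/692) = 0 + (-691/35 + 51/692) = 0 - 476387/24220 = -476387/24220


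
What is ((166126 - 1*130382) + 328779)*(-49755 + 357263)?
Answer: 112093738684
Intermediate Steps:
((166126 - 1*130382) + 328779)*(-49755 + 357263) = ((166126 - 130382) + 328779)*307508 = (35744 + 328779)*307508 = 364523*307508 = 112093738684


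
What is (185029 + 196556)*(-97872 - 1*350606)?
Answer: -171132477630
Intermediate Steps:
(185029 + 196556)*(-97872 - 1*350606) = 381585*(-97872 - 350606) = 381585*(-448478) = -171132477630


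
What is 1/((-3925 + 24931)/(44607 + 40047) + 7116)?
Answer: 4703/33467715 ≈ 0.00014052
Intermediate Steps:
1/((-3925 + 24931)/(44607 + 40047) + 7116) = 1/(21006/84654 + 7116) = 1/(21006*(1/84654) + 7116) = 1/(1167/4703 + 7116) = 1/(33467715/4703) = 4703/33467715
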